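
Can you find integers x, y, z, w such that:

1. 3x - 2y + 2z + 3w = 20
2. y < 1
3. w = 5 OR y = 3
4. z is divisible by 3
Yes

Take x = 1, y = -1, z = 0, w = 5. Substituting into each constraint:
  (1) 3(1) - 2(-1) + 2(0) + 3(5) = 20 ✓
  (2) -1 < 1 ✓
  (3) w = 5, target 5 ✓ (first branch holds)
  (4) 0 = 3 × 0, remainder 0 ✓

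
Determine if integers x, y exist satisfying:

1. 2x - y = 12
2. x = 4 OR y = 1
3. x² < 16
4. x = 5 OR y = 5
No

The full constraint system is jointly infeasible over the integers. Each constraint and what it forces:

  - 2x - y = 12: is a linear equation tying the variables together
  - x = 4 OR y = 1: forces a choice: either x = 4 or y = 1
  - x² < 16: restricts x to |x| ≤ 3
  - x = 5 OR y = 5: forces a choice: either x = 5 or y = 5

The bounds confine x to {-3, -2, -1, 0, 1, 2, 3}. For each value, substitute into the equation:
  • x = -3: the equation forces y = -18, but neither branch of (x = 4 OR y = 1) holds.
  • x = -2: the equation forces y = -16, but neither branch of (x = 4 OR y = 1) holds.
  • x = -1: the equation forces y = -14, but neither branch of (x = 4 OR y = 1) holds.
  • x = 0: the equation forces y = -12, but neither branch of (x = 4 OR y = 1) holds.
  • x = 1: the equation forces y = -10, but neither branch of (x = 4 OR y = 1) holds.
  • x = 2: the equation forces y = -8, but neither branch of (x = 4 OR y = 1) holds.
  • x = 3: the equation forces y = -6, but neither branch of (x = 4 OR y = 1) holds.
Every case fails, so no integer solution exists.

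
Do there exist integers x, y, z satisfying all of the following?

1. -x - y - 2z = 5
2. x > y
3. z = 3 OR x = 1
Yes

Take x = 1, y = 0, z = -3. Substituting into each constraint:
  (1) (-1) + 0 - 2(-3) = 5 ✓
  (2) 1 > 0 ✓
  (3) x = 1, target 1 ✓ (second branch holds)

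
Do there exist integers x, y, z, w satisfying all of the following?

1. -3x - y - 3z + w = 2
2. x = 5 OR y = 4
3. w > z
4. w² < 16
Yes

Take x = 5, y = -16, z = 0, w = 1. Substituting into each constraint:
  (1) -3(5) + 16 - 3(0) + 1 = 2 ✓
  (2) x = 5, target 5 ✓ (first branch holds)
  (3) 1 > 0 ✓
  (4) w² = (1)² = 1, and 1 < 16 ✓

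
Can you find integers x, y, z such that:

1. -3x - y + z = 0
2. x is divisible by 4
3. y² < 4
Yes

Take x = 0, y = 0, z = 0. Substituting into each constraint:
  (1) -3(0) + 0 + 0 = 0 ✓
  (2) 0 = 4 × 0, remainder 0 ✓
  (3) y² = (0)² = 0, and 0 < 4 ✓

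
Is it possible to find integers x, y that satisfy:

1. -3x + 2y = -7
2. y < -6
Yes

Take x = -3, y = -8. Substituting into each constraint:
  (1) -3(-3) + 2(-8) = -7 ✓
  (2) -8 < -6 ✓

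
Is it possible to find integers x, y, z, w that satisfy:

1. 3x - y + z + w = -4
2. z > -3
Yes

Take x = 0, y = 4, z = 0, w = 0. Substituting into each constraint:
  (1) 3(0) + (-4) + 0 + 0 = -4 ✓
  (2) 0 > -3 ✓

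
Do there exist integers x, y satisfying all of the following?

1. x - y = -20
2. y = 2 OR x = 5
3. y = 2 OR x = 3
Yes

Take x = -18, y = 2. Substituting into each constraint:
  (1) (-18) + (-2) = -20 ✓
  (2) y = 2, target 2 ✓ (first branch holds)
  (3) y = 2, target 2 ✓ (first branch holds)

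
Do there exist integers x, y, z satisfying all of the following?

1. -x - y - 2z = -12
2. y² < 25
Yes

Take x = 0, y = 0, z = 6. Substituting into each constraint:
  (1) 0 + 0 - 2(6) = -12 ✓
  (2) y² = (0)² = 0, and 0 < 25 ✓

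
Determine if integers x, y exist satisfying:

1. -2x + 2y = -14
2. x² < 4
Yes

Take x = 0, y = -7. Substituting into each constraint:
  (1) -2(0) + 2(-7) = -14 ✓
  (2) x² = (0)² = 0, and 0 < 4 ✓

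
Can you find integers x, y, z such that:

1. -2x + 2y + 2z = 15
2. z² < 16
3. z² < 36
No

Even the single constraint (-2x + 2y + 2z = 15) is infeasible over the integers.

  - -2x + 2y + 2z = 15: every term on the left is divisible by 2, so the LHS ≡ 0 (mod 2), but the RHS 15 is not — no integer solution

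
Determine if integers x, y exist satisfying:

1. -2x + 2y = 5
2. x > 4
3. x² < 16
No

Even the single constraint (-2x + 2y = 5) is infeasible over the integers.

  - -2x + 2y = 5: every term on the left is divisible by 2, so the LHS ≡ 0 (mod 2), but the RHS 5 is not — no integer solution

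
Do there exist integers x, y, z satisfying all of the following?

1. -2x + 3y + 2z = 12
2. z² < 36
Yes

Take x = -6, y = 0, z = 0. Substituting into each constraint:
  (1) -2(-6) + 3(0) + 2(0) = 12 ✓
  (2) z² = (0)² = 0, and 0 < 36 ✓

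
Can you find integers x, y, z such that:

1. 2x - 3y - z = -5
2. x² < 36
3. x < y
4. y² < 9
Yes

Take x = -1, y = 0, z = 3. Substituting into each constraint:
  (1) 2(-1) - 3(0) + (-3) = -5 ✓
  (2) x² = (-1)² = 1, and 1 < 36 ✓
  (3) -1 < 0 ✓
  (4) y² = (0)² = 0, and 0 < 9 ✓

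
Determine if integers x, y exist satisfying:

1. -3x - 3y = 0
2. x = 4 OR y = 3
Yes

Take x = -3, y = 3. Substituting into each constraint:
  (1) -3(-3) - 3(3) = 0 ✓
  (2) y = 3, target 3 ✓ (second branch holds)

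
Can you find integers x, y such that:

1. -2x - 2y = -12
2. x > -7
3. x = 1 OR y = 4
Yes

Take x = 2, y = 4. Substituting into each constraint:
  (1) -2(2) - 2(4) = -12 ✓
  (2) 2 > -7 ✓
  (3) y = 4, target 4 ✓ (second branch holds)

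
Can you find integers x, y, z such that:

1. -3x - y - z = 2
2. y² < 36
Yes

Take x = 0, y = -2, z = 0. Substituting into each constraint:
  (1) -3(0) + 2 + 0 = 2 ✓
  (2) y² = (-2)² = 4, and 4 < 36 ✓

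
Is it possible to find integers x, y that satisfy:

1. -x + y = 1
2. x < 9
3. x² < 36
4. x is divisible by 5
Yes

Take x = 0, y = 1. Substituting into each constraint:
  (1) 0 + 1 = 1 ✓
  (2) 0 < 9 ✓
  (3) x² = (0)² = 0, and 0 < 36 ✓
  (4) 0 = 5 × 0, remainder 0 ✓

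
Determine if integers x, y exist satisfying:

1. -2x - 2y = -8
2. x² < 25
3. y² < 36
Yes

Take x = 4, y = 0. Substituting into each constraint:
  (1) -2(4) - 2(0) = -8 ✓
  (2) x² = (4)² = 16, and 16 < 25 ✓
  (3) y² = (0)² = 0, and 0 < 36 ✓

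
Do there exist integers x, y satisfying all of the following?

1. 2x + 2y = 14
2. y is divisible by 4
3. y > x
Yes

Take x = 3, y = 4. Substituting into each constraint:
  (1) 2(3) + 2(4) = 14 ✓
  (2) 4 = 4 × 1, remainder 0 ✓
  (3) 4 > 3 ✓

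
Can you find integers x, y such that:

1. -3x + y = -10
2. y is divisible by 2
Yes

Take x = 4, y = 2. Substituting into each constraint:
  (1) -3(4) + 2 = -10 ✓
  (2) 2 = 2 × 1, remainder 0 ✓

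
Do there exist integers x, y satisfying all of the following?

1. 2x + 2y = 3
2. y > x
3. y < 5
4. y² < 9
No

Even the single constraint (2x + 2y = 3) is infeasible over the integers.

  - 2x + 2y = 3: every term on the left is divisible by 2, so the LHS ≡ 0 (mod 2), but the RHS 3 is not — no integer solution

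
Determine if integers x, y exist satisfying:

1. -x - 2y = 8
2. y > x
Yes

Take x = -4, y = -2. Substituting into each constraint:
  (1) 4 - 2(-2) = 8 ✓
  (2) -2 > -4 ✓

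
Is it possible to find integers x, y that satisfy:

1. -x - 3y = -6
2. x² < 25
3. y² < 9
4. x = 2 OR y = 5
No

A contradictory subset is {-x - 3y = -6, y² < 9, x = 2 OR y = 5}. No integer assignment can satisfy these jointly:

  - -x - 3y = -6: is a linear equation tying the variables together
  - y² < 9: restricts y to |y| ≤ 2
  - x = 2 OR y = 5: forces a choice: either x = 2 or y = 5

Split on the disjunction (x = 2 OR y = 5):
  • If x = 2: with x = 2, every remaining term of the linear equation is divisible by 3, so the left side is ≡ 0 (mod 3); but the right side -4 ≡ 2 (mod 3). No integers can satisfy it.
  • If y = 5: this contradicts y² < 9, which requires |y| ≤ 2.
Both branches are infeasible, so the system has no integer solution.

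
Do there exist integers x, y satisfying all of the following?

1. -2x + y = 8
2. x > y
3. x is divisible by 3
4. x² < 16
No

A contradictory subset is {-2x + y = 8, x > y, x² < 16}. No integer assignment can satisfy these jointly:

  - -2x + y = 8: is a linear equation tying the variables together
  - x > y: bounds one variable relative to another variable
  - x² < 16: restricts x to |x| ≤ 3

The bounds confine x to {-3, -2, -1, 0, 1, 2, 3}. For each value, substitute into the equation:
  • x = -3: the equation forces y = 2, but x > y fails since -3 ≤ 2.
  • x = -2: the equation forces y = 4, but x > y fails since -2 ≤ 4.
  • x = -1: the equation forces y = 6, but x > y fails since -1 ≤ 6.
  • x = 0: the equation forces y = 8, but x > y fails since 0 ≤ 8.
  • x = 1: the equation forces y = 10, but x > y fails since 1 ≤ 10.
  • x = 2: the equation forces y = 12, but x > y fails since 2 ≤ 12.
  • x = 3: the equation forces y = 14, but x > y fails since 3 ≤ 14.
Every case fails, so no integer solution exists.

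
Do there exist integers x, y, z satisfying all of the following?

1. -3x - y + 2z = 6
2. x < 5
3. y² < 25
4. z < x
Yes

Take x = -8, y = 0, z = -9. Substituting into each constraint:
  (1) -3(-8) + 0 + 2(-9) = 6 ✓
  (2) -8 < 5 ✓
  (3) y² = (0)² = 0, and 0 < 25 ✓
  (4) -9 < -8 ✓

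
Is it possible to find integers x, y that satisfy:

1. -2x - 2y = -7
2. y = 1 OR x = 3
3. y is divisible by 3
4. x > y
No

Even the single constraint (-2x - 2y = -7) is infeasible over the integers.

  - -2x - 2y = -7: every term on the left is divisible by 2, so the LHS ≡ 0 (mod 2), but the RHS -7 is not — no integer solution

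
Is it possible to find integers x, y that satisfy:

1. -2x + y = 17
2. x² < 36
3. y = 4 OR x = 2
Yes

Take x = 2, y = 21. Substituting into each constraint:
  (1) -2(2) + 21 = 17 ✓
  (2) x² = (2)² = 4, and 4 < 36 ✓
  (3) x = 2, target 2 ✓ (second branch holds)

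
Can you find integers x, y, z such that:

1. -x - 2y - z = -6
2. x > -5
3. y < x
Yes

Take x = 0, y = -1, z = 8. Substituting into each constraint:
  (1) 0 - 2(-1) + (-8) = -6 ✓
  (2) 0 > -5 ✓
  (3) -1 < 0 ✓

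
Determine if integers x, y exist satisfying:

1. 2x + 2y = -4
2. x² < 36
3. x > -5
Yes

Take x = 0, y = -2. Substituting into each constraint:
  (1) 2(0) + 2(-2) = -4 ✓
  (2) x² = (0)² = 0, and 0 < 36 ✓
  (3) 0 > -5 ✓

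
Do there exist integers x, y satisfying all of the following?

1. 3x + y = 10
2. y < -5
Yes

Take x = 6, y = -8. Substituting into each constraint:
  (1) 3(6) + (-8) = 10 ✓
  (2) -8 < -5 ✓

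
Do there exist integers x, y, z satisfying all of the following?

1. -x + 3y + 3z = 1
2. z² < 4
Yes

Take x = -1, y = 0, z = 0. Substituting into each constraint:
  (1) 1 + 3(0) + 3(0) = 1 ✓
  (2) z² = (0)² = 0, and 0 < 4 ✓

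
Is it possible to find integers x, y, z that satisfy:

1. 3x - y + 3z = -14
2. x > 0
Yes

Take x = 1, y = 17, z = 0. Substituting into each constraint:
  (1) 3(1) + (-17) + 3(0) = -14 ✓
  (2) 1 > 0 ✓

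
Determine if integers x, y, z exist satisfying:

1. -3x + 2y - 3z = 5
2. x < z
Yes

Take x = 0, y = 4, z = 1. Substituting into each constraint:
  (1) -3(0) + 2(4) - 3(1) = 5 ✓
  (2) 0 < 1 ✓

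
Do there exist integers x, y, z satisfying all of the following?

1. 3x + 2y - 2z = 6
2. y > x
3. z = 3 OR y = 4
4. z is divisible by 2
Yes

Take x = 2, y = 4, z = 4. Substituting into each constraint:
  (1) 3(2) + 2(4) - 2(4) = 6 ✓
  (2) 4 > 2 ✓
  (3) y = 4, target 4 ✓ (second branch holds)
  (4) 4 = 2 × 2, remainder 0 ✓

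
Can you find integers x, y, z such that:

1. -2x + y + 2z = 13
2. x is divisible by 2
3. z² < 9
Yes

Take x = 0, y = 9, z = 2. Substituting into each constraint:
  (1) -2(0) + 9 + 2(2) = 13 ✓
  (2) 0 = 2 × 0, remainder 0 ✓
  (3) z² = (2)² = 4, and 4 < 9 ✓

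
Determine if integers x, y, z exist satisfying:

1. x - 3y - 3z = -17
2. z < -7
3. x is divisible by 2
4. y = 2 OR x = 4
Yes

Take x = -38, y = 2, z = -9. Substituting into each constraint:
  (1) (-38) - 3(2) - 3(-9) = -17 ✓
  (2) -9 < -7 ✓
  (3) -38 = 2 × -19, remainder 0 ✓
  (4) y = 2, target 2 ✓ (first branch holds)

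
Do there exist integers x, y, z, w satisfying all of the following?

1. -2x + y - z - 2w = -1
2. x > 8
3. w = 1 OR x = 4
Yes

Take x = 9, y = 19, z = 0, w = 1. Substituting into each constraint:
  (1) -2(9) + 19 + 0 - 2(1) = -1 ✓
  (2) 9 > 8 ✓
  (3) w = 1, target 1 ✓ (first branch holds)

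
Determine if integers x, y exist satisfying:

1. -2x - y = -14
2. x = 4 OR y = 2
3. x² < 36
Yes

Take x = 4, y = 6. Substituting into each constraint:
  (1) -2(4) + (-6) = -14 ✓
  (2) x = 4, target 4 ✓ (first branch holds)
  (3) x² = (4)² = 16, and 16 < 36 ✓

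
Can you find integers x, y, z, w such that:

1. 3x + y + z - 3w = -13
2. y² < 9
Yes

Take x = -5, y = 0, z = 2, w = 0. Substituting into each constraint:
  (1) 3(-5) + 0 + 2 - 3(0) = -13 ✓
  (2) y² = (0)² = 0, and 0 < 9 ✓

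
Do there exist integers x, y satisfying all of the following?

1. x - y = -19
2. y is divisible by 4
Yes

Take x = -19, y = 0. Substituting into each constraint:
  (1) (-19) + 0 = -19 ✓
  (2) 0 = 4 × 0, remainder 0 ✓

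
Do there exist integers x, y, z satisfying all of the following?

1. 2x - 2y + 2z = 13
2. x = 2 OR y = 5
No

Even the single constraint (2x - 2y + 2z = 13) is infeasible over the integers.

  - 2x - 2y + 2z = 13: every term on the left is divisible by 2, so the LHS ≡ 0 (mod 2), but the RHS 13 is not — no integer solution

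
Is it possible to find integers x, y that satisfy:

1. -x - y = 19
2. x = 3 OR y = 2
Yes

Take x = -21, y = 2. Substituting into each constraint:
  (1) 21 + (-2) = 19 ✓
  (2) y = 2, target 2 ✓ (second branch holds)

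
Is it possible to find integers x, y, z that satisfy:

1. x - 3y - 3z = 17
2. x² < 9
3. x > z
Yes

Take x = 2, y = -6, z = 1. Substituting into each constraint:
  (1) 2 - 3(-6) - 3(1) = 17 ✓
  (2) x² = (2)² = 4, and 4 < 9 ✓
  (3) 2 > 1 ✓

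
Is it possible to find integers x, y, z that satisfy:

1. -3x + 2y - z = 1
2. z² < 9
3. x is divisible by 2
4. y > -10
Yes

Take x = 0, y = 0, z = -1. Substituting into each constraint:
  (1) -3(0) + 2(0) + 1 = 1 ✓
  (2) z² = (-1)² = 1, and 1 < 9 ✓
  (3) 0 = 2 × 0, remainder 0 ✓
  (4) 0 > -10 ✓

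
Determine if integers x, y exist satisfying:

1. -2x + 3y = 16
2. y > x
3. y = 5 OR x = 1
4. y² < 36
No

A contradictory subset is {-2x + 3y = 16, y = 5 OR x = 1, y² < 36}. No integer assignment can satisfy these jointly:

  - -2x + 3y = 16: is a linear equation tying the variables together
  - y = 5 OR x = 1: forces a choice: either y = 5 or x = 1
  - y² < 36: restricts y to |y| ≤ 5

Split on the disjunction (y = 5 OR x = 1):
  • If y = 5: with y = 5, every remaining term of the linear equation is divisible by 2, so the left side is ≡ 0 (mod 2); but the right side 1 ≡ 1 (mod 2). No integers can satisfy it.
  • If x = 1: the equation forces y = 6, but y² < 36 requires |y| ≤ 5.
Both branches are infeasible, so the system has no integer solution.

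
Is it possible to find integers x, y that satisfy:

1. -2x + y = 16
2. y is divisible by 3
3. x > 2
Yes

Take x = 4, y = 24. Substituting into each constraint:
  (1) -2(4) + 24 = 16 ✓
  (2) 24 = 3 × 8, remainder 0 ✓
  (3) 4 > 2 ✓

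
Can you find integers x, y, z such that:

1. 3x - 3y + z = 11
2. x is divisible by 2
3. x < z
Yes

Take x = -2, y = -6, z = -1. Substituting into each constraint:
  (1) 3(-2) - 3(-6) + (-1) = 11 ✓
  (2) -2 = 2 × -1, remainder 0 ✓
  (3) -2 < -1 ✓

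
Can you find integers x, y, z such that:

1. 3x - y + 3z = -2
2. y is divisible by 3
No

The full constraint system is jointly infeasible over the integers. Each constraint and what it forces:

  - 3x - y + 3z = -2: is a linear equation tying the variables together
  - y is divisible by 3: restricts y to multiples of 3

Modular obstruction: writing y = 3y', every remaining term of the linear equation is divisible by 3, so the left side is ≡ 0 (mod 3); but the right side -2 ≡ 1 (mod 3). No integers can satisfy it.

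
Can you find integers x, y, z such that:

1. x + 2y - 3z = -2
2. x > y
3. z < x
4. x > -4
Yes

Take x = 0, y = -4, z = -2. Substituting into each constraint:
  (1) 0 + 2(-4) - 3(-2) = -2 ✓
  (2) 0 > -4 ✓
  (3) -2 < 0 ✓
  (4) 0 > -4 ✓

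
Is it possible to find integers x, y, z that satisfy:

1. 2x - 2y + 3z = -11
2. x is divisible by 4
Yes

Take x = 0, y = 7, z = 1. Substituting into each constraint:
  (1) 2(0) - 2(7) + 3(1) = -11 ✓
  (2) 0 = 4 × 0, remainder 0 ✓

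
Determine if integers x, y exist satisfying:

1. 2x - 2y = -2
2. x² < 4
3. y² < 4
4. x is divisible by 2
Yes

Take x = 0, y = 1. Substituting into each constraint:
  (1) 2(0) - 2(1) = -2 ✓
  (2) x² = (0)² = 0, and 0 < 4 ✓
  (3) y² = (1)² = 1, and 1 < 4 ✓
  (4) 0 = 2 × 0, remainder 0 ✓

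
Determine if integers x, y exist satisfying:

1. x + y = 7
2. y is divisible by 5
Yes

Take x = 7, y = 0. Substituting into each constraint:
  (1) 7 + 0 = 7 ✓
  (2) 0 = 5 × 0, remainder 0 ✓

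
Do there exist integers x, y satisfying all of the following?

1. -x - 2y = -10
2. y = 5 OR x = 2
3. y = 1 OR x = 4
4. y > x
No

A contradictory subset is {-x - 2y = -10, y = 1 OR x = 4, y > x}. No integer assignment can satisfy these jointly:

  - -x - 2y = -10: is a linear equation tying the variables together
  - y = 1 OR x = 4: forces a choice: either y = 1 or x = 4
  - y > x: bounds one variable relative to another variable

Split on the disjunction (y = 1 OR x = 4):
  • If y = 1: the equation forces x = 8, giving (y, x) = (1, 8), which violates y > x.
  • If x = 4: the equation forces y = 3, giving (x, y) = (4, 3), which violates y > x.
Both branches are infeasible, so the system has no integer solution.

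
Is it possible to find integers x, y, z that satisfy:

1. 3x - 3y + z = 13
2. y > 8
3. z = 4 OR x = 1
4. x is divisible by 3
Yes

Take x = 12, y = 9, z = 4. Substituting into each constraint:
  (1) 3(12) - 3(9) + 4 = 13 ✓
  (2) 9 > 8 ✓
  (3) z = 4, target 4 ✓ (first branch holds)
  (4) 12 = 3 × 4, remainder 0 ✓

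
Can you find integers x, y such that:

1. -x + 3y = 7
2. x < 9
Yes

Take x = -7, y = 0. Substituting into each constraint:
  (1) 7 + 3(0) = 7 ✓
  (2) -7 < 9 ✓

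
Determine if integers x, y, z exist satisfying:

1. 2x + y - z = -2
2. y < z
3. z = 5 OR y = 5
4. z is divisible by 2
No

A contradictory subset is {2x + y - z = -2, z = 5 OR y = 5, z is divisible by 2}. No integer assignment can satisfy these jointly:

  - 2x + y - z = -2: is a linear equation tying the variables together
  - z = 5 OR y = 5: forces a choice: either z = 5 or y = 5
  - z is divisible by 2: restricts z to multiples of 2

Split on the disjunction (z = 5 OR y = 5):
  • If z = 5: this contradicts the divisibility constraint — 5 is not a multiple of 2.
  • If y = 5: with y = 5, writing z = 2z', every remaining term of the linear equation is divisible by 2, so the left side is ≡ 0 (mod 2); but the right side -7 ≡ 1 (mod 2). No integers can satisfy it.
Both branches are infeasible, so the system has no integer solution.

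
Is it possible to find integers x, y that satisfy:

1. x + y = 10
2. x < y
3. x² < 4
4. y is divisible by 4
No

A contradictory subset is {x + y = 10, x² < 4, y is divisible by 4}. No integer assignment can satisfy these jointly:

  - x + y = 10: is a linear equation tying the variables together
  - x² < 4: restricts x to |x| ≤ 1
  - y is divisible by 4: restricts y to multiples of 4

The bounds confine x to {-1, 0, 1}. For each value, substitute into the equation:
  • x = -1: the equation forces y = 11, but 4 does not divide 11.
  • x = 0: the equation forces y = 10, but 4 does not divide 10.
  • x = 1: the equation forces y = 9, but 4 does not divide 9.
Every case fails, so no integer solution exists.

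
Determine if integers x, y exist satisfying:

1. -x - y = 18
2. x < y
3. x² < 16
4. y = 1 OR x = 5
No

The full constraint system is jointly infeasible over the integers. Each constraint and what it forces:

  - -x - y = 18: is a linear equation tying the variables together
  - x < y: bounds one variable relative to another variable
  - x² < 16: restricts x to |x| ≤ 3
  - y = 1 OR x = 5: forces a choice: either y = 1 or x = 5

Split on the disjunction (y = 1 OR x = 5):
  • If y = 1: the equation forces x = -19, but x² < 16 requires |x| ≤ 3.
  • If x = 5: this contradicts x² < 16, which requires |x| ≤ 3.
Both branches are infeasible, so the system has no integer solution.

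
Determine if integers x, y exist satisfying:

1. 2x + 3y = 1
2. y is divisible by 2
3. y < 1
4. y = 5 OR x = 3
No

A contradictory subset is {2x + 3y = 1, y < 1, y = 5 OR x = 3}. No integer assignment can satisfy these jointly:

  - 2x + 3y = 1: is a linear equation tying the variables together
  - y < 1: bounds one variable relative to a constant
  - y = 5 OR x = 3: forces a choice: either y = 5 or x = 3

Split on the disjunction (y = 5 OR x = 3):
  • If y = 5: this contradicts the bound y ≤ 0.
  • If x = 3: with x = 3, every remaining term of the linear equation is divisible by 3, so the left side is ≡ 0 (mod 3); but the right side -5 ≡ 1 (mod 3). No integers can satisfy it.
Both branches are infeasible, so the system has no integer solution.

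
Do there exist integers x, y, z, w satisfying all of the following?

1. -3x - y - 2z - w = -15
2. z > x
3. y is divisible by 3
Yes

Take x = -1, y = 0, z = 0, w = 18. Substituting into each constraint:
  (1) -3(-1) + 0 - 2(0) + (-18) = -15 ✓
  (2) 0 > -1 ✓
  (3) 0 = 3 × 0, remainder 0 ✓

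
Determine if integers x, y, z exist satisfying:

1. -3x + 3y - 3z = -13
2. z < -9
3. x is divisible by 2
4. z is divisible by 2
No

Even the single constraint (-3x + 3y - 3z = -13) is infeasible over the integers.

  - -3x + 3y - 3z = -13: every term on the left is divisible by 3, so the LHS ≡ 0 (mod 3), but the RHS -13 is not — no integer solution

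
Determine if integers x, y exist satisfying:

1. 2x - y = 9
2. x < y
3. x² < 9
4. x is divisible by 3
No

A contradictory subset is {2x - y = 9, x < y, x² < 9}. No integer assignment can satisfy these jointly:

  - 2x - y = 9: is a linear equation tying the variables together
  - x < y: bounds one variable relative to another variable
  - x² < 9: restricts x to |x| ≤ 2

Propagating the comparison: y > x and x ≥ -2 give y ≥ -1. Range argument: with x ∈ [-2, 2], y ∈ [-1, ∞], the left side of the equation is at most 5, but the right side is 9 > 5. No integer solution exists.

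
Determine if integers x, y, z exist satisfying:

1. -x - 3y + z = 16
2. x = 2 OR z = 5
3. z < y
Yes

Take x = -29, y = 6, z = 5. Substituting into each constraint:
  (1) 29 - 3(6) + 5 = 16 ✓
  (2) z = 5, target 5 ✓ (second branch holds)
  (3) 5 < 6 ✓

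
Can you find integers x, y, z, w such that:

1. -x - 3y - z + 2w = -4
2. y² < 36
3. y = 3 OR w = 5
Yes

Take x = 8, y = 2, z = 0, w = 5. Substituting into each constraint:
  (1) (-8) - 3(2) + 0 + 2(5) = -4 ✓
  (2) y² = (2)² = 4, and 4 < 36 ✓
  (3) w = 5, target 5 ✓ (second branch holds)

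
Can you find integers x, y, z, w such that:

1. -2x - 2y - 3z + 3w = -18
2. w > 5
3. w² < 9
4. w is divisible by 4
No

A contradictory subset is {w > 5, w² < 9}. No integer assignment can satisfy these jointly:

  - w > 5: bounds one variable relative to a constant
  - w² < 9: restricts w to |w| ≤ 2

Direct contradiction: the bounds on w require w ≥ 6 and w ≤ 2 simultaneously, which is empty.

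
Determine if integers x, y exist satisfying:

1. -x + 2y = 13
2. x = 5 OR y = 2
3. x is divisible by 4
No

The full constraint system is jointly infeasible over the integers. Each constraint and what it forces:

  - -x + 2y = 13: is a linear equation tying the variables together
  - x = 5 OR y = 2: forces a choice: either x = 5 or y = 2
  - x is divisible by 4: restricts x to multiples of 4

Modular obstruction: writing x = 4x', every remaining term of the linear equation is divisible by 2, so the left side is ≡ 0 (mod 2); but the right side 13 ≡ 1 (mod 2). No integers can satisfy it.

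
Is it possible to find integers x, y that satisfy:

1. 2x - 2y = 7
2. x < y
No

Even the single constraint (2x - 2y = 7) is infeasible over the integers.

  - 2x - 2y = 7: every term on the left is divisible by 2, so the LHS ≡ 0 (mod 2), but the RHS 7 is not — no integer solution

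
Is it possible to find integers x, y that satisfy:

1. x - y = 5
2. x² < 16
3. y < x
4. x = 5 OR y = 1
No

A contradictory subset is {x - y = 5, x² < 16, x = 5 OR y = 1}. No integer assignment can satisfy these jointly:

  - x - y = 5: is a linear equation tying the variables together
  - x² < 16: restricts x to |x| ≤ 3
  - x = 5 OR y = 1: forces a choice: either x = 5 or y = 1

Split on the disjunction (x = 5 OR y = 1):
  • If x = 5: this contradicts x² < 16, which requires |x| ≤ 3.
  • If y = 1: the equation forces x = 6, but x² < 16 requires |x| ≤ 3.
Both branches are infeasible, so the system has no integer solution.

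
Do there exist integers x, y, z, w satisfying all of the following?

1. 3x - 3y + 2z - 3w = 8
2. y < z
Yes

Take x = 2, y = 0, z = 1, w = 0. Substituting into each constraint:
  (1) 3(2) - 3(0) + 2(1) - 3(0) = 8 ✓
  (2) 0 < 1 ✓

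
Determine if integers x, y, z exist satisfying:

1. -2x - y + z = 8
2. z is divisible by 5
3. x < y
Yes

Take x = -3, y = -2, z = 0. Substituting into each constraint:
  (1) -2(-3) + 2 + 0 = 8 ✓
  (2) 0 = 5 × 0, remainder 0 ✓
  (3) -3 < -2 ✓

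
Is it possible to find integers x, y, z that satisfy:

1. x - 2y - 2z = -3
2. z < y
Yes

Take x = -5, y = 0, z = -1. Substituting into each constraint:
  (1) (-5) - 2(0) - 2(-1) = -3 ✓
  (2) -1 < 0 ✓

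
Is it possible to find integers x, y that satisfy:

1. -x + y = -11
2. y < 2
Yes

Take x = 11, y = 0. Substituting into each constraint:
  (1) (-11) + 0 = -11 ✓
  (2) 0 < 2 ✓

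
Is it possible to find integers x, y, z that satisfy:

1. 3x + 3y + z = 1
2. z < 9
Yes

Take x = 0, y = 0, z = 1. Substituting into each constraint:
  (1) 3(0) + 3(0) + 1 = 1 ✓
  (2) 1 < 9 ✓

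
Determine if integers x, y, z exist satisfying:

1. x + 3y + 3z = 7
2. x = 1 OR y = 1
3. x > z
Yes

Take x = 4, y = 1, z = 0. Substituting into each constraint:
  (1) 4 + 3(1) + 3(0) = 7 ✓
  (2) y = 1, target 1 ✓ (second branch holds)
  (3) 4 > 0 ✓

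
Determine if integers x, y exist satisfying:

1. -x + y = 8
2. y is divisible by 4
Yes

Take x = -8, y = 0. Substituting into each constraint:
  (1) 8 + 0 = 8 ✓
  (2) 0 = 4 × 0, remainder 0 ✓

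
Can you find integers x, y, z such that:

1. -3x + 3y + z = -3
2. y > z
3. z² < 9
Yes

Take x = 2, y = 1, z = 0. Substituting into each constraint:
  (1) -3(2) + 3(1) + 0 = -3 ✓
  (2) 1 > 0 ✓
  (3) z² = (0)² = 0, and 0 < 9 ✓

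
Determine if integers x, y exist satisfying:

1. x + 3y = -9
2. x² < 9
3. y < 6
Yes

Take x = 0, y = -3. Substituting into each constraint:
  (1) 0 + 3(-3) = -9 ✓
  (2) x² = (0)² = 0, and 0 < 9 ✓
  (3) -3 < 6 ✓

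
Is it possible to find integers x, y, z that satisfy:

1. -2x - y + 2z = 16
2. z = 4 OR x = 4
Yes

Take x = 4, y = -24, z = 0. Substituting into each constraint:
  (1) -2(4) + 24 + 2(0) = 16 ✓
  (2) x = 4, target 4 ✓ (second branch holds)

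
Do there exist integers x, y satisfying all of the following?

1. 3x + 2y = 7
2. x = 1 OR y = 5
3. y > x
Yes

Take x = 1, y = 2. Substituting into each constraint:
  (1) 3(1) + 2(2) = 7 ✓
  (2) x = 1, target 1 ✓ (first branch holds)
  (3) 2 > 1 ✓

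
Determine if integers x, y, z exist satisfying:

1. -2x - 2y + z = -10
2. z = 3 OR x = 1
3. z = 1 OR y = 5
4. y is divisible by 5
Yes

Take x = 1, y = 5, z = 2. Substituting into each constraint:
  (1) -2(1) - 2(5) + 2 = -10 ✓
  (2) x = 1, target 1 ✓ (second branch holds)
  (3) y = 5, target 5 ✓ (second branch holds)
  (4) 5 = 5 × 1, remainder 0 ✓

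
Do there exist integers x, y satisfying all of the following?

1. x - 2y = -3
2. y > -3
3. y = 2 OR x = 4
Yes

Take x = 1, y = 2. Substituting into each constraint:
  (1) 1 - 2(2) = -3 ✓
  (2) 2 > -3 ✓
  (3) y = 2, target 2 ✓ (first branch holds)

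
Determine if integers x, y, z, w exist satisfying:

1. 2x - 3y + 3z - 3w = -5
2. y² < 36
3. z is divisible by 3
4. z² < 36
Yes

Take x = 2, y = 0, z = 0, w = 3. Substituting into each constraint:
  (1) 2(2) - 3(0) + 3(0) - 3(3) = -5 ✓
  (2) y² = (0)² = 0, and 0 < 36 ✓
  (3) 0 = 3 × 0, remainder 0 ✓
  (4) z² = (0)² = 0, and 0 < 36 ✓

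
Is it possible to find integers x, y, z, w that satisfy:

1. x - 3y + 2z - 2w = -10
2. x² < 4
Yes

Take x = 0, y = 0, z = 0, w = 5. Substituting into each constraint:
  (1) 0 - 3(0) + 2(0) - 2(5) = -10 ✓
  (2) x² = (0)² = 0, and 0 < 4 ✓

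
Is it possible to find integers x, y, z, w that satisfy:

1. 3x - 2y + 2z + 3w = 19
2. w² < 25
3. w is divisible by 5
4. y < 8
Yes

Take x = 1, y = 0, z = 8, w = 0. Substituting into each constraint:
  (1) 3(1) - 2(0) + 2(8) + 3(0) = 19 ✓
  (2) w² = (0)² = 0, and 0 < 25 ✓
  (3) 0 = 5 × 0, remainder 0 ✓
  (4) 0 < 8 ✓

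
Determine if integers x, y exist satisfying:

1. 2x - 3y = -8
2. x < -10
Yes

Take x = -13, y = -6. Substituting into each constraint:
  (1) 2(-13) - 3(-6) = -8 ✓
  (2) -13 < -10 ✓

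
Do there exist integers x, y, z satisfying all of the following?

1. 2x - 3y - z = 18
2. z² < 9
Yes

Take x = 0, y = -6, z = 0. Substituting into each constraint:
  (1) 2(0) - 3(-6) + 0 = 18 ✓
  (2) z² = (0)² = 0, and 0 < 9 ✓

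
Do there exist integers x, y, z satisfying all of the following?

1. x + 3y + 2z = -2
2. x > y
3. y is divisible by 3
Yes

Take x = 2, y = 0, z = -2. Substituting into each constraint:
  (1) 2 + 3(0) + 2(-2) = -2 ✓
  (2) 2 > 0 ✓
  (3) 0 = 3 × 0, remainder 0 ✓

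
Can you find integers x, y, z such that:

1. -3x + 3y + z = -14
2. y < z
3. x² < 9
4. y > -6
Yes

Take x = 0, y = -4, z = -2. Substituting into each constraint:
  (1) -3(0) + 3(-4) + (-2) = -14 ✓
  (2) -4 < -2 ✓
  (3) x² = (0)² = 0, and 0 < 9 ✓
  (4) -4 > -6 ✓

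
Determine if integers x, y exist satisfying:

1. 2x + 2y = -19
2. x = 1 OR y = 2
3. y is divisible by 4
No

Even the single constraint (2x + 2y = -19) is infeasible over the integers.

  - 2x + 2y = -19: every term on the left is divisible by 2, so the LHS ≡ 0 (mod 2), but the RHS -19 is not — no integer solution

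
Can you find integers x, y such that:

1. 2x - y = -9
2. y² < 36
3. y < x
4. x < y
No

A contradictory subset is {y < x, x < y}. No integer assignment can satisfy these jointly:

  - y < x: bounds one variable relative to another variable
  - x < y: bounds one variable relative to another variable

Direct contradiction: x > y and y > x cannot both hold.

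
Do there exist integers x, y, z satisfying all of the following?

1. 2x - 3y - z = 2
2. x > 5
Yes

Take x = 6, y = 3, z = 1. Substituting into each constraint:
  (1) 2(6) - 3(3) + (-1) = 2 ✓
  (2) 6 > 5 ✓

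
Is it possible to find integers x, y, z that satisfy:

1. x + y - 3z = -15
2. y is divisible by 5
Yes

Take x = -15, y = 0, z = 0. Substituting into each constraint:
  (1) (-15) + 0 - 3(0) = -15 ✓
  (2) 0 = 5 × 0, remainder 0 ✓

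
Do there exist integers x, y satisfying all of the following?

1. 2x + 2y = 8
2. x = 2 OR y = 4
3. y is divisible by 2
Yes

Take x = 0, y = 4. Substituting into each constraint:
  (1) 2(0) + 2(4) = 8 ✓
  (2) y = 4, target 4 ✓ (second branch holds)
  (3) 4 = 2 × 2, remainder 0 ✓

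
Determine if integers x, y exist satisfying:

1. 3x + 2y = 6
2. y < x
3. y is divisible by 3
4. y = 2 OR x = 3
No

A contradictory subset is {3x + 2y = 6, y < x, y = 2 OR x = 3}. No integer assignment can satisfy these jointly:

  - 3x + 2y = 6: is a linear equation tying the variables together
  - y < x: bounds one variable relative to another variable
  - y = 2 OR x = 3: forces a choice: either y = 2 or x = 3

Split on the disjunction (y = 2 OR x = 3):
  • If y = 2: with y = 2, every remaining term of the linear equation is divisible by 3, so the left side is ≡ 0 (mod 3); but the right side 2 ≡ 2 (mod 3). No integers can satisfy it.
  • If x = 3: with x = 3, every remaining term of the linear equation is divisible by 2, so the left side is ≡ 0 (mod 2); but the right side -3 ≡ 1 (mod 2). No integers can satisfy it.
Both branches are infeasible, so the system has no integer solution.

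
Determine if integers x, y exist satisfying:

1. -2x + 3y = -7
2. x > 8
Yes

Take x = 11, y = 5. Substituting into each constraint:
  (1) -2(11) + 3(5) = -7 ✓
  (2) 11 > 8 ✓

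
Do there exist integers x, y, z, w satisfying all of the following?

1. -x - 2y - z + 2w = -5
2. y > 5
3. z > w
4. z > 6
Yes

Take x = -14, y = 6, z = 7, w = 0. Substituting into each constraint:
  (1) 14 - 2(6) + (-7) + 2(0) = -5 ✓
  (2) 6 > 5 ✓
  (3) 7 > 0 ✓
  (4) 7 > 6 ✓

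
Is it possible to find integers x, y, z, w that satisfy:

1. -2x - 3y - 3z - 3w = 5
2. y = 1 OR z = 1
Yes

Take x = -4, y = 1, z = 0, w = 0. Substituting into each constraint:
  (1) -2(-4) - 3(1) - 3(0) - 3(0) = 5 ✓
  (2) y = 1, target 1 ✓ (first branch holds)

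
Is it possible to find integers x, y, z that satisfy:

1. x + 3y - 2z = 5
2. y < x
Yes

Take x = 0, y = -1, z = -4. Substituting into each constraint:
  (1) 0 + 3(-1) - 2(-4) = 5 ✓
  (2) -1 < 0 ✓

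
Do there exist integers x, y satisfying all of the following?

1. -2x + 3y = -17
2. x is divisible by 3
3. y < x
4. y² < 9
No

A contradictory subset is {-2x + 3y = -17, x is divisible by 3}. No integer assignment can satisfy these jointly:

  - -2x + 3y = -17: is a linear equation tying the variables together
  - x is divisible by 3: restricts x to multiples of 3

Modular obstruction: writing x = 3x', every remaining term of the linear equation is divisible by 3, so the left side is ≡ 0 (mod 3); but the right side -17 ≡ 1 (mod 3). No integers can satisfy it.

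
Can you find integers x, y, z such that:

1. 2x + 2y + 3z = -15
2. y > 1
Yes

Take x = -11, y = 2, z = 1. Substituting into each constraint:
  (1) 2(-11) + 2(2) + 3(1) = -15 ✓
  (2) 2 > 1 ✓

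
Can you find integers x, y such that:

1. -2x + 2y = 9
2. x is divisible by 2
No

Even the single constraint (-2x + 2y = 9) is infeasible over the integers.

  - -2x + 2y = 9: every term on the left is divisible by 2, so the LHS ≡ 0 (mod 2), but the RHS 9 is not — no integer solution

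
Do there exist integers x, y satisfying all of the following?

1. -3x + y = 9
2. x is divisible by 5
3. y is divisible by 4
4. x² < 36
Yes

Take x = 5, y = 24. Substituting into each constraint:
  (1) -3(5) + 24 = 9 ✓
  (2) 5 = 5 × 1, remainder 0 ✓
  (3) 24 = 4 × 6, remainder 0 ✓
  (4) x² = (5)² = 25, and 25 < 36 ✓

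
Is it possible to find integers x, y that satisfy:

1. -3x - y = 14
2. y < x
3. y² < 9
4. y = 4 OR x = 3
No

The full constraint system is jointly infeasible over the integers. Each constraint and what it forces:

  - -3x - y = 14: is a linear equation tying the variables together
  - y < x: bounds one variable relative to another variable
  - y² < 9: restricts y to |y| ≤ 2
  - y = 4 OR x = 3: forces a choice: either y = 4 or x = 3

Split on the disjunction (y = 4 OR x = 3):
  • If y = 4: this contradicts y² < 9, which requires |y| ≤ 2.
  • If x = 3: the equation forces y = -23, but y² < 9 requires |y| ≤ 2.
Both branches are infeasible, so the system has no integer solution.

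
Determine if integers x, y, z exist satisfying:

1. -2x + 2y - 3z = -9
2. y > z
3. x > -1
Yes

Take x = 5, y = 2, z = 1. Substituting into each constraint:
  (1) -2(5) + 2(2) - 3(1) = -9 ✓
  (2) 2 > 1 ✓
  (3) 5 > -1 ✓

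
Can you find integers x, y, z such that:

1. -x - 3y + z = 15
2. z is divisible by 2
Yes

Take x = -15, y = 0, z = 0. Substituting into each constraint:
  (1) 15 - 3(0) + 0 = 15 ✓
  (2) 0 = 2 × 0, remainder 0 ✓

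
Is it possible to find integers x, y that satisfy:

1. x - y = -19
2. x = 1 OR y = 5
Yes

Take x = 1, y = 20. Substituting into each constraint:
  (1) 1 + (-20) = -19 ✓
  (2) x = 1, target 1 ✓ (first branch holds)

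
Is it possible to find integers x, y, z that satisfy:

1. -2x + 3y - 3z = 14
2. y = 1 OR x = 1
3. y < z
Yes

Take x = -10, y = 1, z = 3. Substituting into each constraint:
  (1) -2(-10) + 3(1) - 3(3) = 14 ✓
  (2) y = 1, target 1 ✓ (first branch holds)
  (3) 1 < 3 ✓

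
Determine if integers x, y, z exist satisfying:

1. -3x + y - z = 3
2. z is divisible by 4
Yes

Take x = 0, y = 3, z = 0. Substituting into each constraint:
  (1) -3(0) + 3 + 0 = 3 ✓
  (2) 0 = 4 × 0, remainder 0 ✓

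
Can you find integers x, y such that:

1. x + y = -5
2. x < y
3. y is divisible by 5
Yes

Take x = -5, y = 0. Substituting into each constraint:
  (1) (-5) + 0 = -5 ✓
  (2) -5 < 0 ✓
  (3) 0 = 5 × 0, remainder 0 ✓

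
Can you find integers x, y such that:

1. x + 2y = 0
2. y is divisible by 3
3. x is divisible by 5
Yes

Take x = 0, y = 0. Substituting into each constraint:
  (1) 0 + 2(0) = 0 ✓
  (2) 0 = 3 × 0, remainder 0 ✓
  (3) 0 = 5 × 0, remainder 0 ✓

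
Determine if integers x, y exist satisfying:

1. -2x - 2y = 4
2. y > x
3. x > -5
Yes

Take x = -2, y = 0. Substituting into each constraint:
  (1) -2(-2) - 2(0) = 4 ✓
  (2) 0 > -2 ✓
  (3) -2 > -5 ✓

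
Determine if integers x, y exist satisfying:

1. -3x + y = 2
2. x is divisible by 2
Yes

Take x = 0, y = 2. Substituting into each constraint:
  (1) -3(0) + 2 = 2 ✓
  (2) 0 = 2 × 0, remainder 0 ✓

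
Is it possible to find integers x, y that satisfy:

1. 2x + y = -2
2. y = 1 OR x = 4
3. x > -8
Yes

Take x = 4, y = -10. Substituting into each constraint:
  (1) 2(4) + (-10) = -2 ✓
  (2) x = 4, target 4 ✓ (second branch holds)
  (3) 4 > -8 ✓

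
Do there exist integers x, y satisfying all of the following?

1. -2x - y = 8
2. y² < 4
Yes

Take x = -4, y = 0. Substituting into each constraint:
  (1) -2(-4) + 0 = 8 ✓
  (2) y² = (0)² = 0, and 0 < 4 ✓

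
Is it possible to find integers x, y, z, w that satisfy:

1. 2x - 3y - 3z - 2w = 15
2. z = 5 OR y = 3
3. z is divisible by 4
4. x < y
Yes

Take x = 1, y = 3, z = 8, w = -23. Substituting into each constraint:
  (1) 2(1) - 3(3) - 3(8) - 2(-23) = 15 ✓
  (2) y = 3, target 3 ✓ (second branch holds)
  (3) 8 = 4 × 2, remainder 0 ✓
  (4) 1 < 3 ✓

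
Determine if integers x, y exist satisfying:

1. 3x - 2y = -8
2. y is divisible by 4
Yes

Take x = 8, y = 16. Substituting into each constraint:
  (1) 3(8) - 2(16) = -8 ✓
  (2) 16 = 4 × 4, remainder 0 ✓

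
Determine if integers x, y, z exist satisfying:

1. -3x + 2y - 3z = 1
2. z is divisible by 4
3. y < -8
Yes

Take x = -7, y = -10, z = 0. Substituting into each constraint:
  (1) -3(-7) + 2(-10) - 3(0) = 1 ✓
  (2) 0 = 4 × 0, remainder 0 ✓
  (3) -10 < -8 ✓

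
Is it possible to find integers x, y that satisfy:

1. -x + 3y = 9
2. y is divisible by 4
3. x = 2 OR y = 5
No

The full constraint system is jointly infeasible over the integers. Each constraint and what it forces:

  - -x + 3y = 9: is a linear equation tying the variables together
  - y is divisible by 4: restricts y to multiples of 4
  - x = 2 OR y = 5: forces a choice: either x = 2 or y = 5

Split on the disjunction (x = 2 OR y = 5):
  • If x = 2: with x = 2, writing y = 4y', every remaining term of the linear equation is divisible by 12, so the left side is ≡ 0 (mod 12); but the right side 11 ≡ 11 (mod 12). No integers can satisfy it.
  • If y = 5: this contradicts the divisibility constraint — 5 is not a multiple of 4.
Both branches are infeasible, so the system has no integer solution.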